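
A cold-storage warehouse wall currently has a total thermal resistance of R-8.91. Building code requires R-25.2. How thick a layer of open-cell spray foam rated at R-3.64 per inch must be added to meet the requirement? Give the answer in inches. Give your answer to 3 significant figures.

ΔR = 25.2 − 8.91 = 16.29 ft²·°F·h/BTU
L = ΔR / (R/in) = 16.29/3.64 = 4.475 in

4.48 in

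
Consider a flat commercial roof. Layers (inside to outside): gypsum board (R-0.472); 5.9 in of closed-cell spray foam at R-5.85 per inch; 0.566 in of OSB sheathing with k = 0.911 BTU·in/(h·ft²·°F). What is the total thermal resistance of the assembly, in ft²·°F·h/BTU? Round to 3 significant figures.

5.9 × 5.85 = 34.52
0.566/0.911 = 0.6213
R_total = 0.472 + 34.52 + 0.6213 = 35.61 ft²·°F·h/BTU

35.6 ft²·°F·h/BTU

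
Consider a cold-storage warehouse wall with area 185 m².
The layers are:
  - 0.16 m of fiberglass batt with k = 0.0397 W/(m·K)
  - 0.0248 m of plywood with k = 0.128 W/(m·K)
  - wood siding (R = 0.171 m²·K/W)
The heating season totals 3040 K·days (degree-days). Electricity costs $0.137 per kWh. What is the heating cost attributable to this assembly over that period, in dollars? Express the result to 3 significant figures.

421 dollars

0.16/0.0397 = 4.03
0.0248/0.128 = 0.1937
R_total = 4.03 + 0.1937 + 0.171 = 4.395 m²·K/W
E = A × HDD × 24 / R / 1000 = 185 × 3040 × 24 / 4.395 / 1000 = 3071 kWh
Cost = 3071 × 0.137 = $420.7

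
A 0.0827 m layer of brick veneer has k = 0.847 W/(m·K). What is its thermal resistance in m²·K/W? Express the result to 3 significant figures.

0.0976 m²·K/W

R = L/k = 0.0827/0.847 = 0.09764 m²·K/W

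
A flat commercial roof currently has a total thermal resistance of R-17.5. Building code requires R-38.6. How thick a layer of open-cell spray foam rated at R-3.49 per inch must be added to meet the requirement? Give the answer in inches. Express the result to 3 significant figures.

ΔR = 38.6 − 17.5 = 21.1 ft²·°F·h/BTU
L = ΔR / (R/in) = 21.1/3.49 = 6.046 in

6.05 in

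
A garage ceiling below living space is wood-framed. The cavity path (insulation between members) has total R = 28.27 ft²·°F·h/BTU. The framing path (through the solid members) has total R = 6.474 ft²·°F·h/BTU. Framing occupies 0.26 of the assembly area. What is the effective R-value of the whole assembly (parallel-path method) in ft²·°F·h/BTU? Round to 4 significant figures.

15.07 ft²·°F·h/BTU

U_eff = 0.74/28.27 + 0.26/6.474 = 0.026176 + 0.040161 = 0.066337
R_eff = 1/U_eff = 15.075 ft²·°F·h/BTU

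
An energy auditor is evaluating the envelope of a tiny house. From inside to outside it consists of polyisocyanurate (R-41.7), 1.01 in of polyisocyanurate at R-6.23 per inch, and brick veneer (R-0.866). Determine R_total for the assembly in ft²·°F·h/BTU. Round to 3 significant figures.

48.9 ft²·°F·h/BTU

1.01 × 6.23 = 6.292
R_total = 41.7 + 6.292 + 0.866 = 48.86 ft²·°F·h/BTU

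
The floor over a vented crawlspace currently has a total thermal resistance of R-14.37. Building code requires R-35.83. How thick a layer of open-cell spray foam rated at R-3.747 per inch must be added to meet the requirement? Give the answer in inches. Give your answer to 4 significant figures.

ΔR = 35.83 − 14.37 = 21.46 ft²·°F·h/BTU
L = ΔR / (R/in) = 21.46/3.747 = 5.7272 in

5.727 in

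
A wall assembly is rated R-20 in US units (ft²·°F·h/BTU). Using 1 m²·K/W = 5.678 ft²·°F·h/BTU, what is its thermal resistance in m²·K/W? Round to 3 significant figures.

3.52 m²·K/W

R_SI = 20/5.678 = 3.522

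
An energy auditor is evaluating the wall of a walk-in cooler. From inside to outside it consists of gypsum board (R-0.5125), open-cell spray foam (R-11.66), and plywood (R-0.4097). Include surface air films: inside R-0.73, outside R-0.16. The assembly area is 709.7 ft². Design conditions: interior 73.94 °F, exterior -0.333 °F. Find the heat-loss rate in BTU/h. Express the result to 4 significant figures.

R_total = 0.73 + 0.5125 + 11.66 + 0.4097 + 0.16 = 13.472 ft²·°F·h/BTU
Q = A·ΔT/R = 709.7 × (73.94 − (-0.333)) / 13.472 = 3912.6 BTU/h

3913 BTU/h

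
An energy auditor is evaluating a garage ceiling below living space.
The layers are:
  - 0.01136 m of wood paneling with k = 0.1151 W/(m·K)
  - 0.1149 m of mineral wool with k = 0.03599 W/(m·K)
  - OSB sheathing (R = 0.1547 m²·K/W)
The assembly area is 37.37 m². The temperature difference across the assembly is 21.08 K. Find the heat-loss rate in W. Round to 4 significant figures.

228.6 W

0.01136/0.1151 = 0.098697
0.1149/0.03599 = 3.1926
R_total = 0.098697 + 3.1926 + 0.1547 = 3.446 m²·K/W
Q = A·ΔT/R = 37.37 × 21.08 / 3.446 = 228.6 W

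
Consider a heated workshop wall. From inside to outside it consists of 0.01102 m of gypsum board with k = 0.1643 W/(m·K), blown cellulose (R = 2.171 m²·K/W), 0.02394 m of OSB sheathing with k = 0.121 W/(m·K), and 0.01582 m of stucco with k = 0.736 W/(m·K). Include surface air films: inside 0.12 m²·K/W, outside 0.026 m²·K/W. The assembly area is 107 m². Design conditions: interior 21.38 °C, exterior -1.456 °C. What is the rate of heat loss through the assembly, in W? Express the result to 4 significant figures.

0.01102/0.1643 = 0.067072
0.02394/0.121 = 0.19785
0.01582/0.736 = 0.021495
R_total = 0.12 + 0.067072 + 2.171 + 0.19785 + 0.021495 + 0.026 = 2.6034 m²·K/W
Q = A·ΔT/R = 107 × (21.38 − (-1.456)) / 2.6034 = 938.56 W

938.6 W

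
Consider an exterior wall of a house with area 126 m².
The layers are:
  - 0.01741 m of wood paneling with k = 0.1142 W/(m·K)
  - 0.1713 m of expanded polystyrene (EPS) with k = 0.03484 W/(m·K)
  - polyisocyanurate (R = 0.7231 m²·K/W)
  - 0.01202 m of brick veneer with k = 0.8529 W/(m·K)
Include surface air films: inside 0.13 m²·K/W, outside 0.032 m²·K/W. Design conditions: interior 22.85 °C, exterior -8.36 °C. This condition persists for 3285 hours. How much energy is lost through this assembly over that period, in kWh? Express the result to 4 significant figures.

2164 kWh

0.01741/0.1142 = 0.15245
0.1713/0.03484 = 4.9168
0.01202/0.8529 = 0.014093
R_total = 0.13 + 0.15245 + 4.9168 + 0.7231 + 0.014093 + 0.032 = 5.9684 m²·K/W
Q = 126 × (22.85 − (-8.36)) / 5.9684 = 658.88 W
E = 658.88 W × 3285 h / 1000 = 2164.4 kWh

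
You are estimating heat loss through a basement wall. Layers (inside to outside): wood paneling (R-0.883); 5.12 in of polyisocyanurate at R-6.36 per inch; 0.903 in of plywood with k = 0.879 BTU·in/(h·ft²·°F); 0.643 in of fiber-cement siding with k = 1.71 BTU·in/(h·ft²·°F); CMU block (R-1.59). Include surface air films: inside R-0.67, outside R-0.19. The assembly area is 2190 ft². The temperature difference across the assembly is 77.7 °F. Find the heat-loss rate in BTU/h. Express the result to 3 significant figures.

5.12 × 6.36 = 32.56
0.903/0.879 = 1.027
0.643/1.71 = 0.376
R_total = 0.67 + 0.883 + 32.56 + 1.027 + 0.376 + 1.59 + 0.19 = 37.3 ft²·°F·h/BTU
Q = A·ΔT/R = 2190 × 77.7 / 37.3 = 4562 BTU/h

4560 BTU/h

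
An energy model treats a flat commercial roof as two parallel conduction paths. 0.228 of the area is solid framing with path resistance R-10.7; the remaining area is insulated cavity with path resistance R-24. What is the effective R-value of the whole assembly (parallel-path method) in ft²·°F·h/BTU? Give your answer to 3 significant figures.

U_eff = 0.772/24 + 0.228/10.7 = 0.03217 + 0.02131 = 0.05348
R_eff = 1/U_eff = 18.7 ft²·°F·h/BTU

18.7 ft²·°F·h/BTU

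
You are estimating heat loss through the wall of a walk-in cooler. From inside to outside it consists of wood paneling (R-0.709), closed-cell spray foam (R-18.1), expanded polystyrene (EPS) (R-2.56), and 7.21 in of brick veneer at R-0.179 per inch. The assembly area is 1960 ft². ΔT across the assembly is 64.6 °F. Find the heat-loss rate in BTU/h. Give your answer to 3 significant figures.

7.21 × 0.179 = 1.291
R_total = 0.709 + 18.1 + 2.56 + 1.291 = 22.66 ft²·°F·h/BTU
Q = A·ΔT/R = 1960 × 64.6 / 22.66 = 5588 BTU/h

5590 BTU/h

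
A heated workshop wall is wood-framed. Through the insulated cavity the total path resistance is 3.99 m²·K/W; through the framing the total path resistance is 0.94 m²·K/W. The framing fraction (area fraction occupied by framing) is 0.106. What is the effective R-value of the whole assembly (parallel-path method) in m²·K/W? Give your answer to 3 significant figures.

2.97 m²·K/W

U_eff = 0.894/3.99 + 0.106/0.94 = 0.2241 + 0.1128 = 0.3368
R_eff = 1/U_eff = 2.969 m²·K/W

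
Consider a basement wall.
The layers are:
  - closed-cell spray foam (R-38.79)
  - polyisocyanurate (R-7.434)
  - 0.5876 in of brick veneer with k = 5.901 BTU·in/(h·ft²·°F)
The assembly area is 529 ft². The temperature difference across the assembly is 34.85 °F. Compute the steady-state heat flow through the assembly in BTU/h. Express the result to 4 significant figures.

0.5876/5.901 = 0.099576
R_total = 38.79 + 7.434 + 0.099576 = 46.324 ft²·°F·h/BTU
Q = A·ΔT/R = 529 × 34.85 / 46.324 = 397.98 BTU/h

398.0 BTU/h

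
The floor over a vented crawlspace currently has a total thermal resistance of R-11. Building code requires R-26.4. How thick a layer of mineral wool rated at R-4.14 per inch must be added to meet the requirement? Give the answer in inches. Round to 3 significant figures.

3.72 in

ΔR = 26.4 − 11 = 15.4 ft²·°F·h/BTU
L = ΔR / (R/in) = 15.4/4.14 = 3.72 in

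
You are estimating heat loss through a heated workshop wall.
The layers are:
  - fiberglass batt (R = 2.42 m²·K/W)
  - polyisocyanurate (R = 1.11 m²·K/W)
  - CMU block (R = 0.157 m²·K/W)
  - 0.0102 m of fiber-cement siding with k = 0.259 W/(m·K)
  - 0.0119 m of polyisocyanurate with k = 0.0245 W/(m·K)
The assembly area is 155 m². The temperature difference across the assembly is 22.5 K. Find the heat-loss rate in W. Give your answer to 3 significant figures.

828 W

0.0102/0.259 = 0.03938
0.0119/0.0245 = 0.4857
R_total = 2.42 + 1.11 + 0.157 + 0.03938 + 0.4857 = 4.212 m²·K/W
Q = A·ΔT/R = 155 × 22.5 / 4.212 = 828 W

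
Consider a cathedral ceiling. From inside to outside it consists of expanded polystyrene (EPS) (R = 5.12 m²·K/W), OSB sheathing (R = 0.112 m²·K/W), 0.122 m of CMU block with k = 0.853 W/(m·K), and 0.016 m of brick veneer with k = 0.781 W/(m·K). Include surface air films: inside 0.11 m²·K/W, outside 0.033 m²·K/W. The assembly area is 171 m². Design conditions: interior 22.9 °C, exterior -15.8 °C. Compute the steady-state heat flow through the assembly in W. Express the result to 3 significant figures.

0.122/0.853 = 0.143
0.016/0.781 = 0.02049
R_total = 0.11 + 5.12 + 0.112 + 0.143 + 0.02049 + 0.033 = 5.539 m²·K/W
Q = A·ΔT/R = 171 × (22.9 − (-15.8)) / 5.539 = 1195 W

1190 W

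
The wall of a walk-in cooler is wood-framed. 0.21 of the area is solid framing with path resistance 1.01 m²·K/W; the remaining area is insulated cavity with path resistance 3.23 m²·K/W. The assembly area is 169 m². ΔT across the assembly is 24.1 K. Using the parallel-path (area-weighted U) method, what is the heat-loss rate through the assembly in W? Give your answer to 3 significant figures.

U_eff = 0.79/3.23 + 0.21/1.01 = 0.2446 + 0.2079 = 0.4525
R_eff = 1/U_eff = 2.21 m²·K/W
Q = 169 × 24.1 / 2.21 = 1843 W

1840 W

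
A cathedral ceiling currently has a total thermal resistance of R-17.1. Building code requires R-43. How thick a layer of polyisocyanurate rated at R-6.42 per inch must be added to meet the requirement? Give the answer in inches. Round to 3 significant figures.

4.03 in

ΔR = 43 − 17.1 = 25.9 ft²·°F·h/BTU
L = ΔR / (R/in) = 25.9/6.42 = 4.034 in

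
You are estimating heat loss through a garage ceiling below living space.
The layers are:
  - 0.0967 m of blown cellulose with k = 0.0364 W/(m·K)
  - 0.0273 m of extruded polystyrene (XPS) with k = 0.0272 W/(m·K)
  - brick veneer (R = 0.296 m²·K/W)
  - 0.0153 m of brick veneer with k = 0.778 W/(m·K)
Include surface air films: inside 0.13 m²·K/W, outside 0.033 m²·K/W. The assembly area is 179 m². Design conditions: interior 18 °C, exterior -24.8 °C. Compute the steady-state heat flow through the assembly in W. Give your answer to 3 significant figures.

1850 W

0.0967/0.0364 = 2.657
0.0273/0.0272 = 1.004
0.0153/0.778 = 0.01967
R_total = 0.13 + 2.657 + 1.004 + 0.296 + 0.01967 + 0.033 = 4.139 m²·K/W
Q = A·ΔT/R = 179 × (18 − (-24.8)) / 4.139 = 1851 W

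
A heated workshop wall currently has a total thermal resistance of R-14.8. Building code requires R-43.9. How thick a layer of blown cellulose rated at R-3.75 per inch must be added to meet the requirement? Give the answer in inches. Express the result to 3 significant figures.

7.76 in

ΔR = 43.9 − 14.8 = 29.1 ft²·°F·h/BTU
L = ΔR / (R/in) = 29.1/3.75 = 7.76 in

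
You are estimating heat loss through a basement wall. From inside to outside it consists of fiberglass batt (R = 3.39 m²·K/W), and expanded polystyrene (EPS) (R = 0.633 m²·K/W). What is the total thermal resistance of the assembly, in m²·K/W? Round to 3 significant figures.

4.02 m²·K/W

R_total = 3.39 + 0.633 = 4.023 m²·K/W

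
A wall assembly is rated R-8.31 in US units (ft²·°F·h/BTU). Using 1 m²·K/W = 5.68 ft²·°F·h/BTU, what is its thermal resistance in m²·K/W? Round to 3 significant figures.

1.46 m²·K/W

R_SI = 8.31/5.68 = 1.463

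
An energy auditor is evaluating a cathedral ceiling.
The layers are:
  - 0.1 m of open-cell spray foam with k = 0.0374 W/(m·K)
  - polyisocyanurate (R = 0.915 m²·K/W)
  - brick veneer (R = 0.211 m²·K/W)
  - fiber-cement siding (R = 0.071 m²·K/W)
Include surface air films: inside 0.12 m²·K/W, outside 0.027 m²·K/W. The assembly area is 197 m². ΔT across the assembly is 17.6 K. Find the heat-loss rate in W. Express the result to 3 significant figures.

863 W

0.1/0.0374 = 2.674
R_total = 0.12 + 2.674 + 0.915 + 0.211 + 0.071 + 0.027 = 4.018 m²·K/W
Q = A·ΔT/R = 197 × 17.6 / 4.018 = 863 W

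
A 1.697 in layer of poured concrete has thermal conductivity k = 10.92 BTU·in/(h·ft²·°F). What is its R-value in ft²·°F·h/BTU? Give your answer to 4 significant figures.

R = L/k = 1.697/10.92 = 0.1554 ft²·°F·h/BTU

0.1554 ft²·°F·h/BTU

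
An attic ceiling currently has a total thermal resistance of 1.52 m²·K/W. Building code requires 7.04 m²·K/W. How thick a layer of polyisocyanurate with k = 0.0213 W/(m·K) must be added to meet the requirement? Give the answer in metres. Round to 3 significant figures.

0.118 m

ΔR = 7.04 − 1.52 = 5.52 m²·K/W
L = ΔR × k = 5.52 × 0.0213 = 0.1176 m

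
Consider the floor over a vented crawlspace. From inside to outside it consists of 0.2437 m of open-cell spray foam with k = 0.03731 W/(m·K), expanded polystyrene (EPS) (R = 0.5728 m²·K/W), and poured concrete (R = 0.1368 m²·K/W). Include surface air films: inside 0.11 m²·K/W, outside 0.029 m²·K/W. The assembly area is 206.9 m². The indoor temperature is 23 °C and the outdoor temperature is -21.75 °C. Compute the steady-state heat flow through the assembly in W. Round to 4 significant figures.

0.2437/0.03731 = 6.5318
R_total = 0.11 + 6.5318 + 0.5728 + 0.1368 + 0.029 = 7.3804 m²·K/W
Q = A·ΔT/R = 206.9 × (23 − (-21.75)) / 7.3804 = 1254.5 W

1255 W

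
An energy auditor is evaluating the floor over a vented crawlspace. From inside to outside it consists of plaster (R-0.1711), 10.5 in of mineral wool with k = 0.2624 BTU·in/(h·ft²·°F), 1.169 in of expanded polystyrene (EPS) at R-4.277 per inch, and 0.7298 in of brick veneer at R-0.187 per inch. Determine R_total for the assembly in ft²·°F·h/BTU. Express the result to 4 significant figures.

45.32 ft²·°F·h/BTU

10.5/0.2624 = 40.015
1.169 × 4.277 = 4.9998
0.7298 × 0.187 = 0.13647
R_total = 0.1711 + 40.015 + 4.9998 + 0.13647 = 45.323 ft²·°F·h/BTU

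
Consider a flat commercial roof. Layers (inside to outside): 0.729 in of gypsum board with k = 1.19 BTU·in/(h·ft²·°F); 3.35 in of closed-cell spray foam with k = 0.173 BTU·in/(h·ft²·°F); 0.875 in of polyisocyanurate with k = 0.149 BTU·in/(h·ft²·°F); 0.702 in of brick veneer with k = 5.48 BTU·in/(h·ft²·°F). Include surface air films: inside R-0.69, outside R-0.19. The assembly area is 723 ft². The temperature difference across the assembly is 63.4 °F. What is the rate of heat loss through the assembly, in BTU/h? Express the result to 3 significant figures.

0.729/1.19 = 0.6126
3.35/0.173 = 19.36
0.875/0.149 = 5.872
0.702/5.48 = 0.1281
R_total = 0.69 + 0.6126 + 19.36 + 5.872 + 0.1281 + 0.19 = 26.86 ft²·°F·h/BTU
Q = A·ΔT/R = 723 × 63.4 / 26.86 = 1707 BTU/h

1710 BTU/h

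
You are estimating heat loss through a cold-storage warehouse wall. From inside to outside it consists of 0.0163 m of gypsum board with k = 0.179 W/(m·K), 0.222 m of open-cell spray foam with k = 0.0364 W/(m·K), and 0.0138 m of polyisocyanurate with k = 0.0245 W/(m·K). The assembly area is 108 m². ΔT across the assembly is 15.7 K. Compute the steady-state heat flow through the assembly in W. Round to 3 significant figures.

0.0163/0.179 = 0.09106
0.222/0.0364 = 6.099
0.0138/0.0245 = 0.5633
R_total = 0.09106 + 6.099 + 0.5633 = 6.753 m²·K/W
Q = A·ΔT/R = 108 × 15.7 / 6.753 = 251.1 W

251 W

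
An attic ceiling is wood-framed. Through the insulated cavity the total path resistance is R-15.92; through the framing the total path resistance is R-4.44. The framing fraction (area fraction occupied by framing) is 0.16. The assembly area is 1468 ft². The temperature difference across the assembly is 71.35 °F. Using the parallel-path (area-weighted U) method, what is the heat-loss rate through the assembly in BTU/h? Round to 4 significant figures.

U_eff = 0.84/15.92 + 0.16/4.44 = 0.052764 + 0.036036 = 0.0888
R_eff = 1/U_eff = 11.261 ft²·°F·h/BTU
Q = 1468 × 71.35 / 11.261 = 9301.1 BTU/h

9301 BTU/h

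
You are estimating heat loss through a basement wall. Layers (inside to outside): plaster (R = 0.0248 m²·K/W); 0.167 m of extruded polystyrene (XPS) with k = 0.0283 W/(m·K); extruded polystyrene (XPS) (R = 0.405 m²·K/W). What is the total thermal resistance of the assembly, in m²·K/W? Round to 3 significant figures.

6.33 m²·K/W

0.167/0.0283 = 5.901
R_total = 0.0248 + 5.901 + 0.405 = 6.331 m²·K/W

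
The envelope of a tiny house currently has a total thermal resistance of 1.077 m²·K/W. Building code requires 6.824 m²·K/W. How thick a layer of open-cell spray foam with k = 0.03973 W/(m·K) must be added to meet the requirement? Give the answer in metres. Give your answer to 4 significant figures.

0.2283 m

ΔR = 6.824 − 1.077 = 5.747 m²·K/W
L = ΔR × k = 5.747 × 0.03973 = 0.22833 m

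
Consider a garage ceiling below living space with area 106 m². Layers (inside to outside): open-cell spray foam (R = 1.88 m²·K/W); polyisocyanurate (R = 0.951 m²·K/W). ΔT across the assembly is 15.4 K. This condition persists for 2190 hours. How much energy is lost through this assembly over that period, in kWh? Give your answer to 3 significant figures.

R_total = 1.88 + 0.951 = 2.831 m²·K/W
Q = 106 × 15.4 / 2.831 = 576.6 W
E = 576.6 W × 2190 h / 1000 = 1263 kWh

1260 kWh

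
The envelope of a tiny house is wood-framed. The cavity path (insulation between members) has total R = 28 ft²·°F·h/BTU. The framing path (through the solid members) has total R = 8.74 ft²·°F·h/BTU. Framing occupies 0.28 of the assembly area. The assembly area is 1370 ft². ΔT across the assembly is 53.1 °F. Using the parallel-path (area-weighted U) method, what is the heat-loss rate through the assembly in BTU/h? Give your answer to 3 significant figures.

4200 BTU/h

U_eff = 0.72/28 + 0.28/8.74 = 0.02571 + 0.03204 = 0.05775
R_eff = 1/U_eff = 17.32 ft²·°F·h/BTU
Q = 1370 × 53.1 / 17.32 = 4201 BTU/h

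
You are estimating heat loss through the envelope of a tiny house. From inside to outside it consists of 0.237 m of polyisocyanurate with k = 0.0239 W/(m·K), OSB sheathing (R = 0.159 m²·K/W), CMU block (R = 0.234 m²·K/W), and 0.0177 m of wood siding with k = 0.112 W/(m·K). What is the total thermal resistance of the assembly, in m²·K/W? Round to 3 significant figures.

10.5 m²·K/W

0.237/0.0239 = 9.916
0.0177/0.112 = 0.158
R_total = 9.916 + 0.159 + 0.234 + 0.158 = 10.47 m²·K/W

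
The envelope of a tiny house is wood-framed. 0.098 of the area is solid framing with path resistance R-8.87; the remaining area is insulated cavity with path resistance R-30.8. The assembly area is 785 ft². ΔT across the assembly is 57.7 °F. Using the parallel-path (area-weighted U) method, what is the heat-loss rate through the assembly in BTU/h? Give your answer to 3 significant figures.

U_eff = 0.902/30.8 + 0.098/8.87 = 0.02929 + 0.01105 = 0.04033
R_eff = 1/U_eff = 24.79 ft²·°F·h/BTU
Q = 785 × 57.7 / 24.79 = 1827 BTU/h

1830 BTU/h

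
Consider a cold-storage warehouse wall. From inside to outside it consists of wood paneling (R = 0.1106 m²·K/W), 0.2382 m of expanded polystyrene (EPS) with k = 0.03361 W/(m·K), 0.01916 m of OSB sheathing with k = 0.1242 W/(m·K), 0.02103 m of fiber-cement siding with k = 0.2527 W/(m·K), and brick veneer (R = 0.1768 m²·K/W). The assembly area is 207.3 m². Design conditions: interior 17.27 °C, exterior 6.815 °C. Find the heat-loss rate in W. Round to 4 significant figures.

284.7 W

0.2382/0.03361 = 7.0872
0.01916/0.1242 = 0.15427
0.02103/0.2527 = 0.083221
R_total = 0.1106 + 7.0872 + 0.15427 + 0.083221 + 0.1768 = 7.6121 m²·K/W
Q = A·ΔT/R = 207.3 × (17.27 − 6.815) / 7.6121 = 284.72 W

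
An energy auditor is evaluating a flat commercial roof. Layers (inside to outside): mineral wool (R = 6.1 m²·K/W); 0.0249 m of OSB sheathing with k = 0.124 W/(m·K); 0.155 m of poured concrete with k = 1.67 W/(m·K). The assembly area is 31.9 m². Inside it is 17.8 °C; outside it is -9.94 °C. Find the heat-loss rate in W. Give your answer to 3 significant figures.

138 W

0.0249/0.124 = 0.2008
0.155/1.67 = 0.09281
R_total = 6.1 + 0.2008 + 0.09281 = 6.394 m²·K/W
Q = A·ΔT/R = 31.9 × (17.8 − (-9.94)) / 6.394 = 138.4 W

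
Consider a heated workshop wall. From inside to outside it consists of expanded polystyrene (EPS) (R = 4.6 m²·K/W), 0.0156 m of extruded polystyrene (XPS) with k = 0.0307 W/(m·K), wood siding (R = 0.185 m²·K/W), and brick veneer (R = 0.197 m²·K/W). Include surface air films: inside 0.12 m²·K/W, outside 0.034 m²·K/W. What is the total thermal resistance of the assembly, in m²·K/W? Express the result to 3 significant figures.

5.64 m²·K/W

0.0156/0.0307 = 0.5081
R_total = 0.12 + 4.6 + 0.5081 + 0.185 + 0.197 + 0.034 = 5.644 m²·K/W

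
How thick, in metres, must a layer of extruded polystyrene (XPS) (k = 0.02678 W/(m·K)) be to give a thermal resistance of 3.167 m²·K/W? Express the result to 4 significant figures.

0.08481 m

L = R·k = 3.167 × 0.02678 = 0.084812 m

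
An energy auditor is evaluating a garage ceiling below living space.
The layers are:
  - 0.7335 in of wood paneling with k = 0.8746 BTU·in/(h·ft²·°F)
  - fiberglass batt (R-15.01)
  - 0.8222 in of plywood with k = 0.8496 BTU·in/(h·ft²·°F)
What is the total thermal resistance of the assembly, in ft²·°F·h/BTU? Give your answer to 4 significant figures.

16.82 ft²·°F·h/BTU

0.7335/0.8746 = 0.83867
0.8222/0.8496 = 0.96775
R_total = 0.83867 + 15.01 + 0.96775 = 16.816 ft²·°F·h/BTU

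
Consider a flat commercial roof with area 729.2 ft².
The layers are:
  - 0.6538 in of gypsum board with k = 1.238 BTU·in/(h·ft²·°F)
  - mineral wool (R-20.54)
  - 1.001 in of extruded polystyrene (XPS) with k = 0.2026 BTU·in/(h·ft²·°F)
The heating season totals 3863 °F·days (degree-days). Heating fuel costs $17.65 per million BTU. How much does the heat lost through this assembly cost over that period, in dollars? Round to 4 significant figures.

0.6538/1.238 = 0.52811
1.001/0.2026 = 4.9408
R_total = 0.52811 + 20.54 + 4.9408 = 26.009 ft²·°F·h/BTU
E = A × HDD × 24 / R = 729.2 × 3863 × 24 / 26.009 = 2599300 BTU
Cost = 2599300/10⁶ × 17.65 = $45.878

45.88 dollars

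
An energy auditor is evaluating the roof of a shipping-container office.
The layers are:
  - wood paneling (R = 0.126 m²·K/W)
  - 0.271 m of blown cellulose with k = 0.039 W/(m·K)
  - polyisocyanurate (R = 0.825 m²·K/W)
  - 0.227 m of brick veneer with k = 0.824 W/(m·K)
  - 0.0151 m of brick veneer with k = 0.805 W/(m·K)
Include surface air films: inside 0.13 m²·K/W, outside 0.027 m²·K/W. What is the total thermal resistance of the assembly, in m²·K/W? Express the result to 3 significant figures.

0.271/0.039 = 6.949
0.227/0.824 = 0.2755
0.0151/0.805 = 0.01876
R_total = 0.13 + 0.126 + 6.949 + 0.825 + 0.2755 + 0.01876 + 0.027 = 8.351 m²·K/W

8.35 m²·K/W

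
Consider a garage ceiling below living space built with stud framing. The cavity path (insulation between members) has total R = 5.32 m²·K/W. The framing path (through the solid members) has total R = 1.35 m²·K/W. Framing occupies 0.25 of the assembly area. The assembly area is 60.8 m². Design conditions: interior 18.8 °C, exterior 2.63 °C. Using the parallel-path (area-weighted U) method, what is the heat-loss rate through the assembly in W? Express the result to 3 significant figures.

321 W

U_eff = 0.75/5.32 + 0.25/1.35 = 0.141 + 0.1852 = 0.3262
R_eff = 1/U_eff = 3.066 m²·K/W
Q = 60.8 × (18.8 − 2.63) / 3.066 = 320.7 W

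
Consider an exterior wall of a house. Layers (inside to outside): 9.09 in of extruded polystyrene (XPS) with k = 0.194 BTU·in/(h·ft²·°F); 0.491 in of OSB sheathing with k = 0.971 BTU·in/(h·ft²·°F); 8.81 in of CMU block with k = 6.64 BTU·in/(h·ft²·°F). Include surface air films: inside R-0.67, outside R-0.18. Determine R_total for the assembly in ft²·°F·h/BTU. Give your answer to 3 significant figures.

49.5 ft²·°F·h/BTU

9.09/0.194 = 46.86
0.491/0.971 = 0.5057
8.81/6.64 = 1.327
R_total = 0.67 + 46.86 + 0.5057 + 1.327 + 0.18 = 49.54 ft²·°F·h/BTU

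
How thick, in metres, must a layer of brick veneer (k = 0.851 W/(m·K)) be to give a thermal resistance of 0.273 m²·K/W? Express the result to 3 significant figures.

0.232 m

L = R·k = 0.273 × 0.851 = 0.2323 m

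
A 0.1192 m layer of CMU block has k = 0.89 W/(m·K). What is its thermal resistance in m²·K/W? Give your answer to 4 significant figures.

R = L/k = 0.1192/0.89 = 0.13393 m²·K/W

0.1339 m²·K/W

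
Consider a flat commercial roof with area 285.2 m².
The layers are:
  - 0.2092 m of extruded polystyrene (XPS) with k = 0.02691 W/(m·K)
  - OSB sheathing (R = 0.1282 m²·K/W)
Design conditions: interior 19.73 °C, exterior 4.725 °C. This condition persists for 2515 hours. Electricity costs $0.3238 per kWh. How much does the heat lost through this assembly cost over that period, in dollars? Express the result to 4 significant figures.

441.0 dollars

0.2092/0.02691 = 7.7741
R_total = 7.7741 + 0.1282 = 7.9023 m²·K/W
Q = 285.2 × (19.73 − 4.725) / 7.9023 = 541.54 W
E = 541.54 W × 2515 h / 1000 = 1362 kWh
Cost = 1362 × 0.3238 = $441.01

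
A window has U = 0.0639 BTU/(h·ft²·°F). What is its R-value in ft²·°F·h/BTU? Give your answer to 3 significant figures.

15.6 ft²·°F·h/BTU

R = 1/U = 1/0.0639 = 15.65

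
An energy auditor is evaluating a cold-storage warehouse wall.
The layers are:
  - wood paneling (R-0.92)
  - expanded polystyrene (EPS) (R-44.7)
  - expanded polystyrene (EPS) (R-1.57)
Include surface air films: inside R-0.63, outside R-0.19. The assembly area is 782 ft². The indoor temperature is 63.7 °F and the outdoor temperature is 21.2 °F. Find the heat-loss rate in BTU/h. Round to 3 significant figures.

R_total = 0.63 + 0.92 + 44.7 + 1.57 + 0.19 = 48.01 ft²·°F·h/BTU
Q = A·ΔT/R = 782 × (63.7 − 21.2) / 48.01 = 692.3 BTU/h

692 BTU/h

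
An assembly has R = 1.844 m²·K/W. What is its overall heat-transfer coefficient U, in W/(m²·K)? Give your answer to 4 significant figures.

U = 1/R = 1/1.844 = 0.5423

0.5423 W/(m²·K)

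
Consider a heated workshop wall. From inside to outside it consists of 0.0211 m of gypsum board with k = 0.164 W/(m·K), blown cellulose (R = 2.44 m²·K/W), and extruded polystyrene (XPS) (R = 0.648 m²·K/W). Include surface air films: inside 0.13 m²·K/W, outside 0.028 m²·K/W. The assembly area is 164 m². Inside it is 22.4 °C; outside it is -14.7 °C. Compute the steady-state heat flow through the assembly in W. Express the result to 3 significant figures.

1800 W

0.0211/0.164 = 0.1287
R_total = 0.13 + 0.1287 + 2.44 + 0.648 + 0.028 = 3.375 m²·K/W
Q = A·ΔT/R = 164 × (22.4 − (-14.7)) / 3.375 = 1803 W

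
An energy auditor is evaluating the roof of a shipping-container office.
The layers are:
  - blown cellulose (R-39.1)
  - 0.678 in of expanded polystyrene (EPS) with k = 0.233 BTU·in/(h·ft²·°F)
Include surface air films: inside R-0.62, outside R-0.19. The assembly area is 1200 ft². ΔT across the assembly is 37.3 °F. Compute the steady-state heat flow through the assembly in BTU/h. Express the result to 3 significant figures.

1050 BTU/h

0.678/0.233 = 2.91
R_total = 0.62 + 39.1 + 2.91 + 0.19 = 42.82 ft²·°F·h/BTU
Q = A·ΔT/R = 1200 × 37.3 / 42.82 = 1045 BTU/h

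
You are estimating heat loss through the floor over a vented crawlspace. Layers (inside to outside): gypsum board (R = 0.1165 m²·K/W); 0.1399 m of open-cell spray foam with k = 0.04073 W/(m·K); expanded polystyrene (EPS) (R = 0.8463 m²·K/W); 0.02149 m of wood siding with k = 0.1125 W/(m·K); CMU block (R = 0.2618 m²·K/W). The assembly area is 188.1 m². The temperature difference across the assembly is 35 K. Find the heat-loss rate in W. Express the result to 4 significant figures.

0.1399/0.04073 = 3.4348
0.02149/0.1125 = 0.19102
R_total = 0.1165 + 3.4348 + 0.8463 + 0.19102 + 0.2618 = 4.8504 m²·K/W
Q = A·ΔT/R = 188.1 × 35 / 4.8504 = 1357.3 W

1357 W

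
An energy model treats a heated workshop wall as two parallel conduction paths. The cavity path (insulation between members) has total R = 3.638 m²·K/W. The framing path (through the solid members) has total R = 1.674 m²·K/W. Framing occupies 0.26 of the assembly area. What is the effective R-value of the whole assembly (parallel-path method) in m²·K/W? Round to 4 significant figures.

U_eff = 0.74/3.638 + 0.26/1.674 = 0.20341 + 0.15532 = 0.35873
R_eff = 1/U_eff = 2.7877 m²·K/W

2.788 m²·K/W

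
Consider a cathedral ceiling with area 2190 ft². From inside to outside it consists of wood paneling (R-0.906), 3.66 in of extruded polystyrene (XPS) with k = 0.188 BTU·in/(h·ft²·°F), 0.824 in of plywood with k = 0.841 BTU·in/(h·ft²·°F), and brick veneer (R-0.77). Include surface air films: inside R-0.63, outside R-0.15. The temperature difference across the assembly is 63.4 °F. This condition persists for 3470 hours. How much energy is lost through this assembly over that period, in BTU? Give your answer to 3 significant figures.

3.66/0.188 = 19.47
0.824/0.841 = 0.9798
R_total = 0.63 + 0.906 + 19.47 + 0.9798 + 0.77 + 0.15 = 22.9 ft²·°F·h/BTU
Q = 2190 × 63.4 / 22.9 = 6062 BTU/h
E = 6062 × 3470 = 21040000 BTU

21000000 BTU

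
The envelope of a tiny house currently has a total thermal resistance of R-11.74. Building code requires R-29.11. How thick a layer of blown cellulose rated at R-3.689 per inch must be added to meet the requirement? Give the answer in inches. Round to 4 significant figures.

ΔR = 29.11 − 11.74 = 17.37 ft²·°F·h/BTU
L = ΔR / (R/in) = 17.37/3.689 = 4.7086 in

4.709 in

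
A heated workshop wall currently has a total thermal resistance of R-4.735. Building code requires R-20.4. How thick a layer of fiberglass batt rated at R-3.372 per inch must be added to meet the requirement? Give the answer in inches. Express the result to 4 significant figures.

ΔR = 20.4 − 4.735 = 15.665 ft²·°F·h/BTU
L = ΔR / (R/in) = 15.665/3.372 = 4.6456 in

4.646 in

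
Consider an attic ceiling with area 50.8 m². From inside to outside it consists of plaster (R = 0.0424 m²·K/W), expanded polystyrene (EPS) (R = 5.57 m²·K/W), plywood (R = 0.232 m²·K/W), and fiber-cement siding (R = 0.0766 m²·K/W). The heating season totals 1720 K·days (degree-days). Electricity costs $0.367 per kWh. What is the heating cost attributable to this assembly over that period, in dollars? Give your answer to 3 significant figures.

R_total = 0.0424 + 5.57 + 0.232 + 0.0766 = 5.921 m²·K/W
E = A × HDD × 24 / R / 1000 = 50.8 × 1720 × 24 / 5.921 / 1000 = 354.2 kWh
Cost = 354.2 × 0.367 = $130

130 dollars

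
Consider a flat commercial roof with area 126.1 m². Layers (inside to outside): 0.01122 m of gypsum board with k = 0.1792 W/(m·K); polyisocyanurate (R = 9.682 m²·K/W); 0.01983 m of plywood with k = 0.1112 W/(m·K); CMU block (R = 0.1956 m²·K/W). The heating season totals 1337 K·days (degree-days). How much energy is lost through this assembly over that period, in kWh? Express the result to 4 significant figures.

0.01122/0.1792 = 0.062612
0.01983/0.1112 = 0.17833
R_total = 0.062612 + 9.682 + 0.17833 + 0.1956 = 10.119 m²·K/W
E = A × HDD × 24 / R / 1000 = 126.1 × 1337 × 24 / 10.119 / 1000 = 399.89 kWh

399.9 kWh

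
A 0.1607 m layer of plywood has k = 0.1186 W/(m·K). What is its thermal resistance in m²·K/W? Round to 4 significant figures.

R = L/k = 0.1607/0.1186 = 1.355 m²·K/W

1.355 m²·K/W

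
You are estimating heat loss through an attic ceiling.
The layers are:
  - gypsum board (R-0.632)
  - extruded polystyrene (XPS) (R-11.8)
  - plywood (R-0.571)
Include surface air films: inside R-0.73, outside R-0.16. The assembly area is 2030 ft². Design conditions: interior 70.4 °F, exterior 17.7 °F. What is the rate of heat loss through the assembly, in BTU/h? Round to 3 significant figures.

7700 BTU/h

R_total = 0.73 + 0.632 + 11.8 + 0.571 + 0.16 = 13.89 ft²·°F·h/BTU
Q = A·ΔT/R = 2030 × (70.4 − 17.7) / 13.89 = 7700 BTU/h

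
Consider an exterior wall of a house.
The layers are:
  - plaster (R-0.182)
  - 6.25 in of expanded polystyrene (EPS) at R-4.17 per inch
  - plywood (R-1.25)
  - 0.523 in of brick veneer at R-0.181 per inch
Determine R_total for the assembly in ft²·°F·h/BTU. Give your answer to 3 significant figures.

6.25 × 4.17 = 26.06
0.523 × 0.181 = 0.09466
R_total = 0.182 + 26.06 + 1.25 + 0.09466 = 27.59 ft²·°F·h/BTU

27.6 ft²·°F·h/BTU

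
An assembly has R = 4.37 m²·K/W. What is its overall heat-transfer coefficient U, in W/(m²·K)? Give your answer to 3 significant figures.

U = 1/R = 1/4.37 = 0.2288

0.229 W/(m²·K)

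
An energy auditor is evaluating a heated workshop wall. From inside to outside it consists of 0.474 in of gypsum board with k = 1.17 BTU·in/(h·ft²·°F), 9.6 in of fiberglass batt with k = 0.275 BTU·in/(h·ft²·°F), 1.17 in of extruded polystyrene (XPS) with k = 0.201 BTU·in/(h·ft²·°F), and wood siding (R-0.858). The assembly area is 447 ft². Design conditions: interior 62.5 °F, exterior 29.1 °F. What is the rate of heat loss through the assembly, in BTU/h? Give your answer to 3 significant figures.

356 BTU/h

0.474/1.17 = 0.4051
9.6/0.275 = 34.91
1.17/0.201 = 5.821
R_total = 0.4051 + 34.91 + 5.821 + 0.858 = 41.99 ft²·°F·h/BTU
Q = A·ΔT/R = 447 × (62.5 − 29.1) / 41.99 = 355.5 BTU/h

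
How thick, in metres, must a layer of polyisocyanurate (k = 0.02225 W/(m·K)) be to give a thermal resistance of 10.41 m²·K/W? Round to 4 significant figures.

0.2316 m

L = R·k = 10.41 × 0.02225 = 0.23162 m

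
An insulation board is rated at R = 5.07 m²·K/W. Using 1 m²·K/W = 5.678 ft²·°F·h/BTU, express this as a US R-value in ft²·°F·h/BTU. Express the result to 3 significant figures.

28.8 ft²·°F·h/BTU

R_US = 5.07 × 5.678 = 28.79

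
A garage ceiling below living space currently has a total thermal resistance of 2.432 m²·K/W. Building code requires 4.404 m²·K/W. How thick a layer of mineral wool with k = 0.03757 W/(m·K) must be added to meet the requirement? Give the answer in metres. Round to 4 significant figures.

ΔR = 4.404 − 2.432 = 1.972 m²·K/W
L = ΔR × k = 1.972 × 0.03757 = 0.074088 m

0.07409 m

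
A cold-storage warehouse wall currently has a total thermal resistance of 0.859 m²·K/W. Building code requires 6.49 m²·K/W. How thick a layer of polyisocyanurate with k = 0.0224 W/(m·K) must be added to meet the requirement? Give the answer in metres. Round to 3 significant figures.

0.126 m

ΔR = 6.49 − 0.859 = 5.631 m²·K/W
L = ΔR × k = 5.631 × 0.0224 = 0.1261 m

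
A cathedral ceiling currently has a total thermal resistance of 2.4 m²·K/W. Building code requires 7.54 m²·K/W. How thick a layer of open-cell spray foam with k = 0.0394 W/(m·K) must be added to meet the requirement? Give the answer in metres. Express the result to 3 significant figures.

ΔR = 7.54 − 2.4 = 5.14 m²·K/W
L = ΔR × k = 5.14 × 0.0394 = 0.2025 m

0.203 m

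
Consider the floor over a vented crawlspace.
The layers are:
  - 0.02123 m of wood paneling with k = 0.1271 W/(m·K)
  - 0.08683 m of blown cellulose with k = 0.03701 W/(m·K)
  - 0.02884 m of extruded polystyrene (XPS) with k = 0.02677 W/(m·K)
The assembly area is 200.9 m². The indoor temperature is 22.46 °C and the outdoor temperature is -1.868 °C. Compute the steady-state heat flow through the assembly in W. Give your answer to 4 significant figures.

1361 W

0.02123/0.1271 = 0.16703
0.08683/0.03701 = 2.3461
0.02884/0.02677 = 1.0773
R_total = 0.16703 + 2.3461 + 1.0773 = 3.5905 m²·K/W
Q = A·ΔT/R = 200.9 × (22.46 − (-1.868)) / 3.5905 = 1361.2 W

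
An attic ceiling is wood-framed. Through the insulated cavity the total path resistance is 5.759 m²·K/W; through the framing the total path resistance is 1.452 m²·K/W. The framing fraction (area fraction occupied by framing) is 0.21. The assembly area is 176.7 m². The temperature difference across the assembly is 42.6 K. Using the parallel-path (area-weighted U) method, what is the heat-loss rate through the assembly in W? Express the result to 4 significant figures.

2121 W

U_eff = 0.79/5.759 + 0.21/1.452 = 0.13718 + 0.14463 = 0.2818
R_eff = 1/U_eff = 3.5486 m²·K/W
Q = 176.7 × 42.6 / 3.5486 = 2121.3 W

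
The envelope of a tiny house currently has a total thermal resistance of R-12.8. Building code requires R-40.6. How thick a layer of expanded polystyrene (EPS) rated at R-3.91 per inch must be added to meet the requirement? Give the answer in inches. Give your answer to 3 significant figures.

ΔR = 40.6 − 12.8 = 27.8 ft²·°F·h/BTU
L = ΔR / (R/in) = 27.8/3.91 = 7.11 in

7.11 in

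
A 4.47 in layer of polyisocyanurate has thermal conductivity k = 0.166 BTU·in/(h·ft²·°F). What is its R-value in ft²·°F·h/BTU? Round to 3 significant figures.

26.9 ft²·°F·h/BTU

R = L/k = 4.47/0.166 = 26.93 ft²·°F·h/BTU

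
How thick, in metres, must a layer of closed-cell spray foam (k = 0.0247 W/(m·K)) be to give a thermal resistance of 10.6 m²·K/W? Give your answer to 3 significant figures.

0.262 m

L = R·k = 10.6 × 0.0247 = 0.2618 m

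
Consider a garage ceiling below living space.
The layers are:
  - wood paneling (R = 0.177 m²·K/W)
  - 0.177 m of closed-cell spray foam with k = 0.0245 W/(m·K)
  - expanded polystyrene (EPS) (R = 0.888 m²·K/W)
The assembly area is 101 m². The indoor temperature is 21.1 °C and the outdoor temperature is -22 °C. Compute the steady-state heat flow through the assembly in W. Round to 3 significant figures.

0.177/0.0245 = 7.224
R_total = 0.177 + 7.224 + 0.888 = 8.289 m²·K/W
Q = A·ΔT/R = 101 × (21.1 − (-22)) / 8.289 = 525.1 W

525 W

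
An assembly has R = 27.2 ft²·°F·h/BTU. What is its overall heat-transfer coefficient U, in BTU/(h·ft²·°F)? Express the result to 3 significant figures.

U = 1/R = 1/27.2 = 0.03676

0.0368 BTU/(h·ft²·°F)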